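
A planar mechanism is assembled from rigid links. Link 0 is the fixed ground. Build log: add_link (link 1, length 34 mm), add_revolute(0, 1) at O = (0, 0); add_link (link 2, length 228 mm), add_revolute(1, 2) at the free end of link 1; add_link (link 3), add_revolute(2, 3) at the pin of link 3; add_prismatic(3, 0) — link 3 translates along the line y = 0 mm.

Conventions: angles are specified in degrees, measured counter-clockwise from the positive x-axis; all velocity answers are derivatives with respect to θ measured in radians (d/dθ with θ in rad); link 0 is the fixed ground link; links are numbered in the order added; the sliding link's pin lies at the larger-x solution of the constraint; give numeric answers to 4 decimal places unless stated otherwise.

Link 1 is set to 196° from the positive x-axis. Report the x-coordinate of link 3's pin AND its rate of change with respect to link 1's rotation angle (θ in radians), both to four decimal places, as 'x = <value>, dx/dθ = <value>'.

geometry: r = 34 mm, L = 228 mm, e = 0 mm
crank pin P = (r cos θ, r sin θ) = (-32.682898, -9.371670)
h = r sin θ − e = -9.371670 − 0 = -9.371670
x = r cos θ + √(L² − h²) = -32.682898 + 227.807313 = 195.124415
dx/dθ = −r sin θ − h·r cos θ/√(L² − h²) (θ in radians; h = -9.371670) = 8.027142

x = 195.1244, dx/dθ = 8.0271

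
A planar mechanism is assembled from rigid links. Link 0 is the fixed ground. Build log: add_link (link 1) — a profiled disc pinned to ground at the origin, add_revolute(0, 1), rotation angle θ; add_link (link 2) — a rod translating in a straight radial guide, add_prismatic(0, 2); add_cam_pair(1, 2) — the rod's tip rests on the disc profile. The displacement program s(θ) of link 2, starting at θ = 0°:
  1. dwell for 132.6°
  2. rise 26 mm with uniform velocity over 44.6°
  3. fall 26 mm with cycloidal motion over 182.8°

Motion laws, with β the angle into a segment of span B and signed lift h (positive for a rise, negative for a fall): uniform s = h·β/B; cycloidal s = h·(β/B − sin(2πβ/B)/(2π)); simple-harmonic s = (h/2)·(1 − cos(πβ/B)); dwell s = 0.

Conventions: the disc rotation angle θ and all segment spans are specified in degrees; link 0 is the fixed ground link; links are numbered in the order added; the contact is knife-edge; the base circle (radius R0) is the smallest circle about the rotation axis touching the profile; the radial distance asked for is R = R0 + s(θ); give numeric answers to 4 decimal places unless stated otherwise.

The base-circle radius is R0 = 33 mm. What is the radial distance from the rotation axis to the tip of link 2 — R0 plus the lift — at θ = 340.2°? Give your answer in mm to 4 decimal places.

seg 1 [0°–132.6°] dwell: s stays 0.0000
seg 2 [132.6°–177.2°] uniform, h=26: full span → s += 26 → s = 26.0000
seg 3 [177.2°–360°] cycloidal, h=-26: θ=340.2° here. β=163, B=182.8. -26·(0.8917 − sin(2π·0.8917)/(2π)) = -25.7876 → s = 0.2124
R = R0 + s = 33 + 0.2124 = 33.2124

33.2124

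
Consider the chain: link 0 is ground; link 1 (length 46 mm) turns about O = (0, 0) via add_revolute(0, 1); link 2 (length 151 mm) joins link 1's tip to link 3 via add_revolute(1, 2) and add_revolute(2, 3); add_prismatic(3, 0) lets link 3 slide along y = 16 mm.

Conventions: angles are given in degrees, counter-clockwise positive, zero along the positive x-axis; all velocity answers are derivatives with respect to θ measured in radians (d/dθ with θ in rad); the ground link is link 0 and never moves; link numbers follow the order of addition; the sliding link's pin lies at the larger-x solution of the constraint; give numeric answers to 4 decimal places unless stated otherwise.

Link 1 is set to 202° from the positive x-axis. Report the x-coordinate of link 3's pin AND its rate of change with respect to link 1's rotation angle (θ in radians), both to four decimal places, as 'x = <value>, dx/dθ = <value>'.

geometry: r = 46 mm, L = 151 mm, e = 16 mm
crank pin P = (r cos θ, r sin θ) = (-42.650457, -17.231903)
h = r sin θ − e = -17.231903 − 16 = -33.231903
x = r cos θ + √(L² − h²) = -42.650457 + 147.297796 = 104.647338
dx/dθ = −r sin θ − h·r cos θ/√(L² − h²) (θ in radians; h = -33.231903) = 7.609520

x = 104.6473, dx/dθ = 7.6095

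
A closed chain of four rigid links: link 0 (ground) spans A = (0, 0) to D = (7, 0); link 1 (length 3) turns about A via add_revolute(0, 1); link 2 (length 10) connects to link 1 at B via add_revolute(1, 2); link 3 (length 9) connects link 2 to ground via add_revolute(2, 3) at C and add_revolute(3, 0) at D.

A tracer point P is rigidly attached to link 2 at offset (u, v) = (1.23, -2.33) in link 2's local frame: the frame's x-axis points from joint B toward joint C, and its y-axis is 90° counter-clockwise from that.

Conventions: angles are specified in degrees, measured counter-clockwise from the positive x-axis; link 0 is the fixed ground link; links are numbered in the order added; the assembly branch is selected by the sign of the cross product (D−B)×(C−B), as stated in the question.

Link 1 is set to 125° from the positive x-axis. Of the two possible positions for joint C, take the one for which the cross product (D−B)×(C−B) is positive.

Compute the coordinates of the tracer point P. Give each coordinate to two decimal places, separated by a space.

A=(0,0), D=(7.00,0)
B = A + 3.00·(cos125°, sin125°) = (-1.7207, 2.4575)
|BD| = 9.0604
circle(B,10.00) ∩ circle(D,9.00): a=5.5787, h=8.2993
  candidates: C₊=(5.8999,8.9325) cross=75.195; C₋=(1.3978,-7.0438) cross=-75.195
  branch + wants cross > 0 → take C=(5.8999,8.9325) (cross=75.195)
ex = (C−B)/|BC| = (0.7621,0.6475); ey = (-0.6475,0.7621)
P = B + 1.23·ex + -2.33·ey = (0.7253,1.4783)

0.73 1.48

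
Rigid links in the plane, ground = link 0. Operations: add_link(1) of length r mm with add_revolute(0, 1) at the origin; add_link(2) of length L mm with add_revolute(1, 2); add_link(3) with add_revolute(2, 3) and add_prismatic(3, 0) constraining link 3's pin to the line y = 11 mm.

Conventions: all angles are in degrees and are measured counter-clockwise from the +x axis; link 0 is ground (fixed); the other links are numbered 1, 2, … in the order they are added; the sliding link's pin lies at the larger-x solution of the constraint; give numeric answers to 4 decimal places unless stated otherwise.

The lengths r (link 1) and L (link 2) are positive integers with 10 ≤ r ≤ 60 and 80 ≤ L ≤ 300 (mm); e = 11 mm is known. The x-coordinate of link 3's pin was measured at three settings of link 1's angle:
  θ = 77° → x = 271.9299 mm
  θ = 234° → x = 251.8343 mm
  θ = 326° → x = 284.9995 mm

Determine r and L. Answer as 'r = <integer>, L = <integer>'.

constraint per measurement: (x − r cos θ)² + (r sin θ − e)² = L²
subtracting the θ₁ and θ₂ equations cancels the r² and L² terms:
r = (x₁² − x₂²) / (2[(x₁cos θ₁ + e sin θ₁) − (x₂cos θ₂ + e sin θ₂)]) = 22.9999 → r = 23
L² = (x₁ − r cos θ₁)² + (r sin θ₁ − e)² = 71288.9770 → L = 267.0000 → L = 267
check at θ₃=326°: x = 284.9995 (printed 284.9995) ✓

r = 23, L = 267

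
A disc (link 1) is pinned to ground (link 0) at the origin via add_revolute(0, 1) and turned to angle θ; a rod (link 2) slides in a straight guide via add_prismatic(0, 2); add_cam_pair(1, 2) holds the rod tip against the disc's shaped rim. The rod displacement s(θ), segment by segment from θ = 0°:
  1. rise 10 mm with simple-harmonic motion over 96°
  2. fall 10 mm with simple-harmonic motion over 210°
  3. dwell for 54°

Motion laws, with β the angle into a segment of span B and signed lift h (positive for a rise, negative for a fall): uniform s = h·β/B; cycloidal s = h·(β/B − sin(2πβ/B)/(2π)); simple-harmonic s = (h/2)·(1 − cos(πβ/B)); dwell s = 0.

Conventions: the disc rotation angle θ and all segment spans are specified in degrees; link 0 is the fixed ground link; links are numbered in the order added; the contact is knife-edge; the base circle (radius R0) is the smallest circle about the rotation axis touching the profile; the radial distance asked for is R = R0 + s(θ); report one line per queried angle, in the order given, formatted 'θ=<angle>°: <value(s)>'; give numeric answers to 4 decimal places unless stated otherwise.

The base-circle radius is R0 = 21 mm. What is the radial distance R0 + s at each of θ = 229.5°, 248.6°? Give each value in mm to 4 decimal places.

segment 1 (0° to 96°, simple-harmonic, h = 10) is passed completely: s = 0.0000 + (10) = 10.0000
θ = 229.5° falls in segment 2 (96° to 306°, simple-harmonic, h = -10): β = 229.5 − 96 = 133.5°, B = 210°; Δs = -10/2·(1 − cos(π·0.6357)) = -7.0678; s = 10.0000 − 7.0678 = 2.9322
θ = 248.6° falls in segment 2 (96° to 306°, simple-harmonic, h = -10): β = 248.6 − 96 = 152.6°, B = 210°; Δs = -10/2·(1 − cos(π·0.7267)) = -8.2671; s = 10.0000 − 8.2671 = 1.7329
θ=229.5°: R = R0 + s = 21 + 2.9322 = 23.9322
θ=248.6°: R = R0 + s = 21 + 1.7329 = 22.7329

θ=229.5°: 23.9322
θ=248.6°: 22.7329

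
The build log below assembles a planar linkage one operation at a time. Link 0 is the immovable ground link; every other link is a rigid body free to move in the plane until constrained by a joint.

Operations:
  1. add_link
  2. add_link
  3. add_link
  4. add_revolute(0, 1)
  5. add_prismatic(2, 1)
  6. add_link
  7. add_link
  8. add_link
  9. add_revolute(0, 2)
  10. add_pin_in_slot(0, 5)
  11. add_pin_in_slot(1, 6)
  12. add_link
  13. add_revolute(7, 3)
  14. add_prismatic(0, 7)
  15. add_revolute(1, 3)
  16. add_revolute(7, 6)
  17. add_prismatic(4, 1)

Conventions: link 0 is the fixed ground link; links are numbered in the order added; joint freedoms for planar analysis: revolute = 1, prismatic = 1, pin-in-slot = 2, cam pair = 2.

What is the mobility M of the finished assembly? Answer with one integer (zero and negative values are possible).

link 0 = ground. State L|J1|J2 = 1|0|0
+link1  2|0|0
+link2  3|0|0
+link3  4|0|0
R(0,1) f=1→J1  4|1|0
P(2,1) f=1→J1  4|2|0
+link4  5|2|0
+link5  6|2|0
+link6  7|2|0
R(0,2) f=1→J1  7|3|0
PS(0,5) f=2→J2  7|3|1
PS(1,6) f=2→J2  7|3|2
+link7  8|3|2
R(7,3) f=1→J1  8|4|2
P(0,7) f=1→J1  8|5|2
R(1,3) f=1→J1  8|6|2
R(7,6) f=1→J1  8|7|2
P(4,1) f=1→J1  8|8|2
M = 3(8−1)−2·8−2 = 21−16−2 = 3

M = 3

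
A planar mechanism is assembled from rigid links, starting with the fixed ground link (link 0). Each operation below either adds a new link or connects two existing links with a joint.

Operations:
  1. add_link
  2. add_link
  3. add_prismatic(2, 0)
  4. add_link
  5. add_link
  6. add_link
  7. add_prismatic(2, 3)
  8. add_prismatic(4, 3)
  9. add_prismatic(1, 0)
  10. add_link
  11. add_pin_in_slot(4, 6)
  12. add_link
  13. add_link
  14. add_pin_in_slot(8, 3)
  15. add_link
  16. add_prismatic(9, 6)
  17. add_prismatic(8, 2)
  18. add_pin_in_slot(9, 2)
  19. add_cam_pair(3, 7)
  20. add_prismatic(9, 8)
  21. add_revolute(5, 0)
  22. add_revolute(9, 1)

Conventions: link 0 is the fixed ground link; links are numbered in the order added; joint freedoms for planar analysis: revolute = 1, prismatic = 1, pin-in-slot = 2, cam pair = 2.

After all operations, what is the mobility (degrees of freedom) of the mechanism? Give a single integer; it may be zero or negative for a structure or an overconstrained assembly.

ground; <1,0,0>
#1 <2,0,0>
#2 <3,0,0>
P:2↔0 J1 <3,1,0>
#3 <4,1,0>
#4 <5,1,0>
#5 <6,1,0>
P:2↔3 J1 <6,2,0>
P:4↔3 J1 <6,3,0>
P:1↔0 J1 <6,4,0>
#6 <7,4,0>
PS:4↔6 J2 <7,4,1>
#7 <8,4,1>
#8 <9,4,1>
PS:8↔3 J2 <9,4,2>
#9 <10,4,2>
P:9↔6 J1 <10,5,2>
P:8↔2 J1 <10,6,2>
PS:9↔2 J2 <10,6,3>
C:3↔7 J2 <10,6,4>
P:9↔8 J1 <10,7,4>
R:5↔0 J1 <10,8,4>
R:9↔1 J1 <10,9,4>
3×9 − 2×9 − 1×4 = 5

M = 5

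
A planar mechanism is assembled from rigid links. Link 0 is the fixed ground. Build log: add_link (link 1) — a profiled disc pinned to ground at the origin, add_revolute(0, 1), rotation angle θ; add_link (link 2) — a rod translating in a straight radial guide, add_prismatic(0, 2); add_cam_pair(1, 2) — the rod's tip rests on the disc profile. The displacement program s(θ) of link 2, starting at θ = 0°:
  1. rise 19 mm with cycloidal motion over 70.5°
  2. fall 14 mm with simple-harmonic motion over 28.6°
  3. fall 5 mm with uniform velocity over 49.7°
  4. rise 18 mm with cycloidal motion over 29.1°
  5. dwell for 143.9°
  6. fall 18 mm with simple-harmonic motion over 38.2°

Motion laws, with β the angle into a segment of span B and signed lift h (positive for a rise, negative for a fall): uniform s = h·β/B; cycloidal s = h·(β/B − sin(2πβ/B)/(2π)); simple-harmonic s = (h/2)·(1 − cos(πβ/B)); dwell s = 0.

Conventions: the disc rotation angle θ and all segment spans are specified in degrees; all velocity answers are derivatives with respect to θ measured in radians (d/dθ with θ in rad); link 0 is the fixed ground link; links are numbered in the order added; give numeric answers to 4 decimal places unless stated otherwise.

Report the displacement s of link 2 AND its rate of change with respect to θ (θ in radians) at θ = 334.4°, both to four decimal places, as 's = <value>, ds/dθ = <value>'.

seg 1 [0°–70.5°] cycloidal, h=19: full span → s += 19 → s = 19.0000
seg 2 [70.5°–99.1°] simple-harmonic, h=-14: full span → s += -14 → s = 5.0000
seg 3 [99.1°–148.8°] uniform, h=-5: full span → s += -5 → s = 0.0000
seg 4 [148.8°–177.9°] cycloidal, h=18: full span → s += 18 → s = 18.0000
seg 5 [177.9°–321.8°] dwell: s stays 18.0000
seg 6 [321.8°–360°] simple-harmonic, h=-18: θ=334.4° here. β=12.6, B=38.2. -18/2·(1 − cos(π·0.3298)) = -4.4148 → s = 13.5852
velocity in seg [321.8°–360°] (simple-harmonic), θ in radians: β = 12.6° = 0.2199 rad, B = 38.2° = 0.6667 rad; ds/dθ = (πh/(2B)) sin(πβ/B) = (π·(-18)/(2·0.6667)) sin(π·0.3298) = -36.492016 mm/rad

s = 13.5852, ds/dθ = -36.4920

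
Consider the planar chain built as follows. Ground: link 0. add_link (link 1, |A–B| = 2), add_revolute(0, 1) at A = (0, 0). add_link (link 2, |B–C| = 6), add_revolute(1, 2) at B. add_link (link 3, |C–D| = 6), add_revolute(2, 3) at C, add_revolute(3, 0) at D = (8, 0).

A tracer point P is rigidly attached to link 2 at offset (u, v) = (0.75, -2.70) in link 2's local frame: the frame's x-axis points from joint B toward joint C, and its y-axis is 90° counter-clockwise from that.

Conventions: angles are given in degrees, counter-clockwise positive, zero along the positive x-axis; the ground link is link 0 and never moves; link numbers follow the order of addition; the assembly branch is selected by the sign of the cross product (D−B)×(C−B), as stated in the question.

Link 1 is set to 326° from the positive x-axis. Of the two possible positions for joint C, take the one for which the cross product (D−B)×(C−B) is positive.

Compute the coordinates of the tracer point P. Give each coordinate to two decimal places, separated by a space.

A=(0,0), D=(8.00,0)
B = A + 2.00·(cos326°, sin326°) = (1.6581, -1.1184)
|BD| = 6.4398
circle(B,6.00) ∩ circle(D,6.00): a=3.2199, h=5.0628
  candidates: C₊=(3.9498,4.4267) cross=32.604; C₋=(5.7083,-5.5451) cross=-32.604
  branch + wants cross > 0 → take C=(3.9498,4.4267) (cross=32.604)
ex = (C−B)/|BC| = (0.3820,0.9242); ey = (-0.9242,0.3820)
P = B + 0.75·ex + -2.70·ey = (4.4398,-1.4565)

4.44 -1.46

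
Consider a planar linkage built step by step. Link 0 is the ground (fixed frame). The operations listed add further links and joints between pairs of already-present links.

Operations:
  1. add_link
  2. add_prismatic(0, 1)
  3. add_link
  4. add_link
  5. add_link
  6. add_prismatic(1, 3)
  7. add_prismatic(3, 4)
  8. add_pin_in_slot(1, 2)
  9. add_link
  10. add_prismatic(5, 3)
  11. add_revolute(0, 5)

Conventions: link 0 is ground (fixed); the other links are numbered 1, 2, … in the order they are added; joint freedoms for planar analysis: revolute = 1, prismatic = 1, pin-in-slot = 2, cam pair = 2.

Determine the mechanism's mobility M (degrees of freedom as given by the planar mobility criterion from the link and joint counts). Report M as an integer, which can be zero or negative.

link 0 = ground. State L|J1|J2 = 1|0|0
+link1  2|0|0
P(0,1) f=1→J1  2|1|0
+link2  3|1|0
+link3  4|1|0
+link4  5|1|0
P(1,3) f=1→J1  5|2|0
P(3,4) f=1→J1  5|3|0
PS(1,2) f=2→J2  5|3|1
+link5  6|3|1
P(5,3) f=1→J1  6|4|1
R(0,5) f=1→J1  6|5|1
M = 3(6−1)−2·5−1 = 15−10−1 = 4

M = 4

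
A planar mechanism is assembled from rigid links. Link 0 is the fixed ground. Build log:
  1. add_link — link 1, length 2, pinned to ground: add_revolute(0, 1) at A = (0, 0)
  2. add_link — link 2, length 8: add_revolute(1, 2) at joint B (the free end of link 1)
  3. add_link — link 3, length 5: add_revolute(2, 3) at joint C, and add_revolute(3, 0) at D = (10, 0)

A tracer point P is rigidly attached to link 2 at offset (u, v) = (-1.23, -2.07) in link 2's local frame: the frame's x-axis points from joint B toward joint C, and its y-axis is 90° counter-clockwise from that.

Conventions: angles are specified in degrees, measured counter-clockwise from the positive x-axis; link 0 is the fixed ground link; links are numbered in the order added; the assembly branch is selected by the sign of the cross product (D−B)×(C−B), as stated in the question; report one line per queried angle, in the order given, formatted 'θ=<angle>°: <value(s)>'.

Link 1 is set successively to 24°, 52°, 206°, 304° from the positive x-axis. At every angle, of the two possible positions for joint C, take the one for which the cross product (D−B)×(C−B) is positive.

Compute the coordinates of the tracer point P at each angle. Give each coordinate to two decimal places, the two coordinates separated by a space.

A=(0,0), D=(10.00,0)
θ=24°: B = A + 2.00·(cos24°, sin24°) = (1.8271, 0.8135)
θ=24°: |BD| = 8.2133
θ=24°: circle(B,8.00) ∩ circle(D,5.00): a=6.4808, h=4.6903
θ=24°:   candidates: C₊=(8.7406,4.8388) cross=38.523; C₋=(7.8115,-4.4956) cross=-38.523
θ=24°:   branch + wants cross > 0 → take C=(8.7406,4.8388) (cross=38.523)
θ=24°: ex = (C−B)/|BC| = (0.8642,0.5032); ey = (-0.5032,0.8642)
θ=24°: P = B + -1.23·ex + -2.07·ey = (1.8057,-1.5943)
θ=52°: B = A + 2.00·(cos52°, sin52°) = (1.2313, 1.5760)
θ=52°: |BD| = 8.9092
θ=52°: circle(B,8.00) ∩ circle(D,5.00): a=6.6433, h=4.4571
θ=52°:   candidates: C₊=(8.5584,4.7877) cross=39.709; C₋=(6.9814,-3.9860) cross=-39.709
θ=52°:   branch + wants cross > 0 → take C=(8.5584,4.7877) (cross=39.709)
θ=52°: ex = (C−B)/|BC| = (0.9159,0.4015); ey = (-0.4015,0.9159)
θ=52°: P = B + -1.23·ex + -2.07·ey = (0.9358,-0.8136)
θ=206°: B = A + 2.00·(cos206°, sin206°) = (-1.7976, -0.8767)
θ=206°: |BD| = 11.8301
θ=206°: circle(B,8.00) ∩ circle(D,5.00): a=7.5634, h=2.6067
θ=206°:   candidates: C₊=(5.5518,2.2834) cross=30.838; C₋=(5.9382,-2.9158) cross=-30.838
θ=206°:   branch + wants cross > 0 → take C=(5.5518,2.2834) (cross=30.838)
θ=206°: ex = (C−B)/|BC| = (0.9187,0.3950); ey = (-0.3950,0.9187)
θ=206°: P = B + -1.23·ex + -2.07·ey = (-2.1099,-3.2643)
θ=304°: B = A + 2.00·(cos304°, sin304°) = (1.1184, -1.6581)
θ=304°: |BD| = 9.0351
θ=304°: circle(B,8.00) ∩ circle(D,5.00): a=6.6758, h=4.4084
θ=304°:   candidates: C₊=(6.8718,3.9006) cross=39.830; C₋=(8.4898,-4.7665) cross=-39.830
θ=304°:   branch + wants cross > 0 → take C=(6.8718,3.9006) (cross=39.830)
θ=304°: ex = (C−B)/|BC| = (0.7192,0.6948); ey = (-0.6948,0.7192)
θ=304°: P = B + -1.23·ex + -2.07·ey = (1.6721,-4.0014)

θ=24°: 1.81 -1.59
θ=52°: 0.94 -0.81
θ=206°: -2.11 -3.26
θ=304°: 1.67 -4.00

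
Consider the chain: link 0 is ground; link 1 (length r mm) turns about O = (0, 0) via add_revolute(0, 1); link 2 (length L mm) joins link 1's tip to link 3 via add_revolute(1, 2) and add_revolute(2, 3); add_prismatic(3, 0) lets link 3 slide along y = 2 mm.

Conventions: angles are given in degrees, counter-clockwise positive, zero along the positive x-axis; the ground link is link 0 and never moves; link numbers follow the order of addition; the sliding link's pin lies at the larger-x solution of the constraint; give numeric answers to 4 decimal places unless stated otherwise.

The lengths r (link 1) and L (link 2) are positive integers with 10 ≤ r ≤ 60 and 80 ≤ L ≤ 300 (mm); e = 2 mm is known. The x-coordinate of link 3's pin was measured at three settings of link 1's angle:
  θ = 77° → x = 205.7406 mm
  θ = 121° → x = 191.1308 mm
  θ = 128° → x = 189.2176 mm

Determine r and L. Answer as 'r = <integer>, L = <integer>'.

constraint per measurement: (x − r cos θ)² + (r sin θ − e)² = L²
subtracting the θ₁ and θ₂ equations cancels the r² and L² terms:
r = (x₁² − x₂²) / (2[(x₁cos θ₁ + e sin θ₁) − (x₂cos θ₂ + e sin θ₂)]) = 20.0000 → r = 20
L² = (x₁ − r cos θ₁)² + (r sin θ₁ − e)² = 40803.9823 → L = 202.0000 → L = 202
check at θ₃=128°: x = 189.2176 (printed 189.2176) ✓

r = 20, L = 202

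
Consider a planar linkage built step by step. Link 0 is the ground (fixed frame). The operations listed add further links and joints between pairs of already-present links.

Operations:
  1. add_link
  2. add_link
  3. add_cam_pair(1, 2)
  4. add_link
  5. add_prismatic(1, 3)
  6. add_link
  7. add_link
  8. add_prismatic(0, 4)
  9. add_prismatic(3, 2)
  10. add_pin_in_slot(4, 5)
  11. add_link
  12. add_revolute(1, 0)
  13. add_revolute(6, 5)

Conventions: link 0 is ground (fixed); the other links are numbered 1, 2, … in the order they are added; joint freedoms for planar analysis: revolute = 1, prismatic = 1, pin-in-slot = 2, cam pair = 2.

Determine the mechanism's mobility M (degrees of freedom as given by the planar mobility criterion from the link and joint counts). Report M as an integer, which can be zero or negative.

link 0 = ground. State L|J1|J2 = 1|0|0
+link1  2|0|0
+link2  3|0|0
C(1,2) f=2→J2  3|0|1
+link3  4|0|1
P(1,3) f=1→J1  4|1|1
+link4  5|1|1
+link5  6|1|1
P(0,4) f=1→J1  6|2|1
P(3,2) f=1→J1  6|3|1
PS(4,5) f=2→J2  6|3|2
+link6  7|3|2
R(1,0) f=1→J1  7|4|2
R(6,5) f=1→J1  7|5|2
M = 3(7−1)−2·5−2 = 18−10−2 = 6

M = 6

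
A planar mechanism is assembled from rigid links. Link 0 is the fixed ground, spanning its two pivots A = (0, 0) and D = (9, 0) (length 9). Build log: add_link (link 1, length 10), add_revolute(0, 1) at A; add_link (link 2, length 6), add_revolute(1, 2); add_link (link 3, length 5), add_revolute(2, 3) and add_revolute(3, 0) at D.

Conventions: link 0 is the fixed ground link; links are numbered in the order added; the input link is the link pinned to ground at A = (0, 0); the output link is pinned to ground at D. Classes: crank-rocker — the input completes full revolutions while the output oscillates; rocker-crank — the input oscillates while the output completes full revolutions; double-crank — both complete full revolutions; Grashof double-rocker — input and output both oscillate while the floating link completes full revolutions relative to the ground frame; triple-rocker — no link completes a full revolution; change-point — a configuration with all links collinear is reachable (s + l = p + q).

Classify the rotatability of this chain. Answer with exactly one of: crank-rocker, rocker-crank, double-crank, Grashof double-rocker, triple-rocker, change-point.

lengths: ground=9, input=10, coupler=6, output=5
sorted: s=5 (shortest), l=10 (longest), p+q=15
s + l = 15 vs p + q = 15
s + l = p + q → change-point (collinear configuration reachable)

change-point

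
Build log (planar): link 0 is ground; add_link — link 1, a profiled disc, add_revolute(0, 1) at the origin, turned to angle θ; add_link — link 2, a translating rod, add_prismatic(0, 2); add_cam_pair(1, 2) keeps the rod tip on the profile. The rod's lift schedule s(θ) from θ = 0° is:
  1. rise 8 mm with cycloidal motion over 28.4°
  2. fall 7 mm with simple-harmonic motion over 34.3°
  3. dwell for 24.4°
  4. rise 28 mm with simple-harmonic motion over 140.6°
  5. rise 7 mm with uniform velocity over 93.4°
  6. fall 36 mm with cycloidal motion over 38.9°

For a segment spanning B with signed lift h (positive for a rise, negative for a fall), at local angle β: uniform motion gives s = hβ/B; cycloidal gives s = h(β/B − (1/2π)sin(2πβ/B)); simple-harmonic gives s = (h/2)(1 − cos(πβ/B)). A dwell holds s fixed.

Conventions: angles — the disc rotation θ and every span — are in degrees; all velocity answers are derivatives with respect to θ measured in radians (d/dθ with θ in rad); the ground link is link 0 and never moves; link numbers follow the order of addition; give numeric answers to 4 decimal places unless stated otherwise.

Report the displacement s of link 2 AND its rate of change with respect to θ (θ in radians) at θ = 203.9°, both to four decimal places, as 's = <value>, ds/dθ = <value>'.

seg 1 [0°–28.4°] cycloidal, h=8: full span → s += 8 → s = 8.0000
seg 2 [28.4°–62.7°] simple-harmonic, h=-7: full span → s += -7 → s = 1.0000
seg 3 [62.7°–87.1°] dwell: s stays 1.0000
seg 4 [87.1°–227.7°] simple-harmonic, h=28: θ=203.9° here. β=116.8, B=140.6. 28/2·(1 − cos(π·0.8307)) = 26.0666 → s = 27.0666
velocity in seg [87.1°–227.7°] (simple-harmonic), θ in radians: β = 116.8° = 2.0385 rad, B = 140.6° = 2.4539 rad; ds/dθ = (πh/(2B)) sin(πβ/B) = (π·28/(2·2.4539)) sin(π·0.8307) = 9.088460 mm/rad

s = 27.0666, ds/dθ = 9.0885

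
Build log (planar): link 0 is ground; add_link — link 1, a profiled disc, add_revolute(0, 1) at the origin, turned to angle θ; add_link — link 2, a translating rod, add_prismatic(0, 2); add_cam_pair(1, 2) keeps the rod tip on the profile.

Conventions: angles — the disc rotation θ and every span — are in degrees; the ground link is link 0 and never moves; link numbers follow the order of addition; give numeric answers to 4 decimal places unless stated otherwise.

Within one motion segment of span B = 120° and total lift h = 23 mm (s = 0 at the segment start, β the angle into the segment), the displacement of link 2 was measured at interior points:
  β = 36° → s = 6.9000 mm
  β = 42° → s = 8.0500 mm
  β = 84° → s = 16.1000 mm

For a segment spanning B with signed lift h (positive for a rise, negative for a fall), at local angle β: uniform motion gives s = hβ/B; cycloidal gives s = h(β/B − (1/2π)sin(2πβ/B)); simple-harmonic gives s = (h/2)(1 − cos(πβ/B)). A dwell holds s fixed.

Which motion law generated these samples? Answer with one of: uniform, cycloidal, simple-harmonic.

candidates at β/B = r: uniform s = h·r (linear in β); cycloidal s = h·(r − sin(2πr)/(2π)); simple-harmonic s = (h/2)(1 − cos(πr))
β=36°: printed 6.9000 | uniform 6.9000, cycloidal 3.4186, simple-harmonic 4.7405
β=42°: printed 8.0500 | uniform 8.0500, cycloidal 5.0885, simple-harmonic 6.2791
β=84°: printed 16.1000 | uniform 16.1000, cycloidal 19.5814, simple-harmonic 18.2595
only one law matches every sample → uniform

uniform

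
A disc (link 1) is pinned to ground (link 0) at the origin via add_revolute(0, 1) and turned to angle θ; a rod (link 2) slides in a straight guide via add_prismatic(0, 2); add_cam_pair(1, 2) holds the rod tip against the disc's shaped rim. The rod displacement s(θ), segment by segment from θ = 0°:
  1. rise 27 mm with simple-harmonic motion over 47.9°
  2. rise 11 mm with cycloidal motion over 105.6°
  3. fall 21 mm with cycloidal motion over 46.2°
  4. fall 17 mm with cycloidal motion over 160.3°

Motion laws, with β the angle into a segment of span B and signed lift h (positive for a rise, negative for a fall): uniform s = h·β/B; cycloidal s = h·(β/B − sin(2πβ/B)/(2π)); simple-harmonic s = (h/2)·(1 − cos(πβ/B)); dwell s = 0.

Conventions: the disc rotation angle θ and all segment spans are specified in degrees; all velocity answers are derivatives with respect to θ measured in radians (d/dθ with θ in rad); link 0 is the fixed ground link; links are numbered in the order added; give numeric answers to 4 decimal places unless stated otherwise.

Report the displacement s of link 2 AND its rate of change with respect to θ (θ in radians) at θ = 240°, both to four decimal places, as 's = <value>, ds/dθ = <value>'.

segment 1 (0° to 47.9°, simple-harmonic, h = 27) is passed completely: s = 0.0000 + (27) = 27.0000
segment 2 (47.9° to 153.5°, cycloidal, h = 11) is passed completely: s = 27.0000 + (11) = 38.0000
segment 3 (153.5° to 199.7°, cycloidal, h = -21) is passed completely: s = 38.0000 + (-21) = 17.0000
θ = 240° falls in segment 4 (199.7° to 360°, cycloidal, h = -17): β = 240 − 199.7 = 40.3°, B = 160.3°; Δs = -17·(0.2514 − sin(2π·0.2514)/(2π)) = -1.5683; s = 17.0000 − 1.5683 = 15.4317
velocity in seg [199.7°–360°] (cycloidal), θ in radians: β = 40.3° = 0.7034 rad, B = 160.3° = 2.7978 rad; ds/dθ = (h/B)(1 − cos(2πβ/B)) = ((-17)/2.7978)(1 − cos(2π·0.2514)) = -6.129871 mm/rad

s = 15.4317, ds/dθ = -6.1299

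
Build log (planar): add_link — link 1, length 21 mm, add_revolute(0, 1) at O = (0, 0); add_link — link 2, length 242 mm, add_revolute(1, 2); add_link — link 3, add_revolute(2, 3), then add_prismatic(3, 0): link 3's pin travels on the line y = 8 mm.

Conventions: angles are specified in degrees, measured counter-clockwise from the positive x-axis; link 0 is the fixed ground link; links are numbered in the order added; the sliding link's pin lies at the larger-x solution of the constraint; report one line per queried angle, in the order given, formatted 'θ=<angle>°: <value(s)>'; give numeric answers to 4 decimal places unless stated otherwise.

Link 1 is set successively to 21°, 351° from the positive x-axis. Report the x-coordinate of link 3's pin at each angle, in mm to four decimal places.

geometry: r = 21 mm, L = 242 mm, e = 8 mm
θ=21°: crank pin P = (r cos θ, r sin θ) = (19.605189, 7.525727)
θ=21°: h = r sin θ − e = 7.525727 − 8 = -0.474273
θ=21°: x = r cos θ + √(L² − h²) = 19.605189 + 241.999535 = 261.604724
θ=351°: crank pin P = (r cos θ, r sin θ) = (20.741455, -3.285124)
θ=351°: h = r sin θ − e = -3.285124 − 8 = -11.285124
θ=351°: x = r cos θ + √(L² − h²) = 20.741455 + 241.736729 = 262.478184

θ=21°: 261.6047
θ=351°: 262.4782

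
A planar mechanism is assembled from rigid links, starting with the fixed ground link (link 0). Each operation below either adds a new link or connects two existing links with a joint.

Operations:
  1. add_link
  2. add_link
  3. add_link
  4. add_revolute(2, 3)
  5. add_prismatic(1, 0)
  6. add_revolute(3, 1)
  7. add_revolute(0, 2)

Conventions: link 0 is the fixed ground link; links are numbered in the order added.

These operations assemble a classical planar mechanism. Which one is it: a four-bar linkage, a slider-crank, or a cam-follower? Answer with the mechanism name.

links: 4 (incl. ground); joints: 3 revolute, 1 prismatic, 0 higher (cam) pair, forming one closed loop
4 links, 3 revolutes + 1 prismatic in one loop → slider-crank

slider-crank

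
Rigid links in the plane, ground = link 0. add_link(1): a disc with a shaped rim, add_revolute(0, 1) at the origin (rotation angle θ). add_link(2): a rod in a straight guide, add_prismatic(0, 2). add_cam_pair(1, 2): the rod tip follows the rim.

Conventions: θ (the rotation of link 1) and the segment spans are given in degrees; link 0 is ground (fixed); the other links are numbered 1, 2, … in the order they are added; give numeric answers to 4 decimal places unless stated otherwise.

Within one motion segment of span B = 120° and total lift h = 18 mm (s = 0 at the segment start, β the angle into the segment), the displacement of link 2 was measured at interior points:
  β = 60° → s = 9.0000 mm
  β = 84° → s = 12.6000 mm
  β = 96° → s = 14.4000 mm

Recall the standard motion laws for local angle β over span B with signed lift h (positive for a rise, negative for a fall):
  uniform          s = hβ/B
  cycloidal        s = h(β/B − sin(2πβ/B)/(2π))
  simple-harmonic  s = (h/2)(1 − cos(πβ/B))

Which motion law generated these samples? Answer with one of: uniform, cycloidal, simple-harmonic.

candidates at β/B = r: uniform s = h·r (linear in β); cycloidal s = h·(r − sin(2πr)/(2π)); simple-harmonic s = (h/2)(1 − cos(πr))
β=60°: printed 9.0000 | uniform 9.0000, cycloidal 9.0000, simple-harmonic 9.0000
β=84°: printed 12.6000 | uniform 12.6000, cycloidal 15.3246, simple-harmonic 14.2901
β=96°: printed 14.4000 | uniform 14.4000, cycloidal 17.1246, simple-harmonic 16.2812
only one law matches every sample → uniform

uniform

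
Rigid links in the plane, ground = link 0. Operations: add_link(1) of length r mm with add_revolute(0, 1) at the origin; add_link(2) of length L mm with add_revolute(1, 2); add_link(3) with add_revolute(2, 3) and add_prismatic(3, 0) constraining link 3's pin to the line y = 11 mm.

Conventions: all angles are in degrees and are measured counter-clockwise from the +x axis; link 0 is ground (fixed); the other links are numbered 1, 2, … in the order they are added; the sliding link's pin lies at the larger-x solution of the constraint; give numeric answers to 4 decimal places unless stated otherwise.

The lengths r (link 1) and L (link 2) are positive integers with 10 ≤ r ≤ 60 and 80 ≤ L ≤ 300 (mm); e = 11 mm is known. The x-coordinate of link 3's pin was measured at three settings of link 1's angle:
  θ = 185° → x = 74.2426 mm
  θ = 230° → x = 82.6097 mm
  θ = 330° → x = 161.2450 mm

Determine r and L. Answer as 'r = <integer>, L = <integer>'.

constraint per measurement: (x − r cos θ)² + (r sin θ − e)² = L²
subtracting the θ₁ and θ₂ equations cancels the r² and L² terms:
r = (x₁² − x₂²) / (2[(x₁cos θ₁ + e sin θ₁) − (x₂cos θ₂ + e sin θ₂)]) = 49.0000 → r = 49
L² = (x₁ − r cos θ₁)² + (r sin θ₁ − e)² = 15376.0058 → L = 124.0000 → L = 124
check at θ₃=330°: x = 161.2450 (printed 161.2450) ✓

r = 49, L = 124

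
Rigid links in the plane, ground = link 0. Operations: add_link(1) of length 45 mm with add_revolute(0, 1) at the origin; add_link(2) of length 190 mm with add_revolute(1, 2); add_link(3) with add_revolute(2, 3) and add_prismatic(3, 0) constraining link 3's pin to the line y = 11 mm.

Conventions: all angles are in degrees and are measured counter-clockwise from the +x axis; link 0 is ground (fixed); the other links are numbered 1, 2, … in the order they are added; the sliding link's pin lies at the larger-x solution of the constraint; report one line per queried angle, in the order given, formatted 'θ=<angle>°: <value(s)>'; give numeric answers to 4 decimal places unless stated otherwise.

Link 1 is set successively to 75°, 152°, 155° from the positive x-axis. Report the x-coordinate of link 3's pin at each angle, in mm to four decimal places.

geometry: r = 45 mm, L = 190 mm, e = 11 mm
θ=75°: crank pin P = (r cos θ, r sin θ) = (11.646857, 43.466662)
θ=75°: h = r sin θ − e = 43.466662 − 11 = 32.466662
θ=75°: x = r cos θ + √(L² − h²) = 11.646857 + 187.205544 = 198.852401
θ=152°: crank pin P = (r cos θ, r sin θ) = (-39.732642, 21.126220)
θ=152°: h = r sin θ − e = 21.126220 − 11 = 10.126220
θ=152°: x = r cos θ + √(L² − h²) = -39.732642 + 189.729965 = 149.997323
θ=155°: crank pin P = (r cos θ, r sin θ) = (-40.783850, 19.017822)
θ=155°: h = r sin θ − e = 19.017822 − 11 = 8.017822
θ=155°: x = r cos θ + √(L² − h²) = -40.783850 + 189.830752 = 149.046902

θ=75°: 198.8524
θ=152°: 149.9973
θ=155°: 149.0469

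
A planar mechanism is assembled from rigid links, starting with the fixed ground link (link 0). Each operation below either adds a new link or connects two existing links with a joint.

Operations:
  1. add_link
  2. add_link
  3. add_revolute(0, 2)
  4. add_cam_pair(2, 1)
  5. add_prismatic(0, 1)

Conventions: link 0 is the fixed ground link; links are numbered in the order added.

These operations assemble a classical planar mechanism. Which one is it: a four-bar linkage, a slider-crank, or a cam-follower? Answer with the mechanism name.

links: 3 (incl. ground); joints: 1 revolute, 1 prismatic, 1 higher (cam) pair, forming one closed loop
3 links, revolute + prismatic + higher pair in one loop → cam-follower

cam-follower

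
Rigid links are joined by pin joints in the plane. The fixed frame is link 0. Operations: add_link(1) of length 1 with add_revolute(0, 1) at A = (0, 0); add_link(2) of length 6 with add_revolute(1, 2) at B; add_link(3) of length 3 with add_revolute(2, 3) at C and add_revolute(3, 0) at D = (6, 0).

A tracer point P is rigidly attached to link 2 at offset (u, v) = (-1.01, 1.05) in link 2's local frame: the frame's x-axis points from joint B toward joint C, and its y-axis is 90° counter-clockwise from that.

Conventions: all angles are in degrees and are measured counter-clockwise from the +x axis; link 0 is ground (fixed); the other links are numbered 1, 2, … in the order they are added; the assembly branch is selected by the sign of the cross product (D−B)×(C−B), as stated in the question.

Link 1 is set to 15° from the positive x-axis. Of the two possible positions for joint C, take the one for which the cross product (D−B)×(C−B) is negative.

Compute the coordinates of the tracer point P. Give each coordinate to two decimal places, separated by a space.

A=(0,0), D=(6.00,0)
B = A + 1.00·(cos15°, sin15°) = (0.9659, 0.2588)
|BD| = 5.0407
circle(B,6.00) ∩ circle(D,3.00): a=5.1985, h=2.9958
  candidates: C₊=(6.3114,2.9838) cross=15.101; C₋=(6.0038,-3.0000) cross=-15.101
  branch - wants cross < 0 → take C=(6.0038,-3.0000) (cross=-15.101)
ex = (C−B)/|BC| = (0.8396,-0.5431); ey = (0.5431,0.8396)
P = B + -1.01·ex + 1.05·ey = (0.6882,1.6890)

0.69 1.69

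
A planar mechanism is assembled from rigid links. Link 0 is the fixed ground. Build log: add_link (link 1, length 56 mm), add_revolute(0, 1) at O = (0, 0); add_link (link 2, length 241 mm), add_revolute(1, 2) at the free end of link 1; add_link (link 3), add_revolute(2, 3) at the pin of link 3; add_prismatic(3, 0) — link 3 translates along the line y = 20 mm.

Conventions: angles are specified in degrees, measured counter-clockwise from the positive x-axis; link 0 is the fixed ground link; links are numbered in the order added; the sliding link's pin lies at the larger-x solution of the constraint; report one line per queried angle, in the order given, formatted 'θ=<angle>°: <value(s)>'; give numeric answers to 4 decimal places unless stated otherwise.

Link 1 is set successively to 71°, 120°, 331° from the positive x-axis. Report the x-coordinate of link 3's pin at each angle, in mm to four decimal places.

geometry: r = 56 mm, L = 241 mm, e = 20 mm
θ=71°: crank pin P = (r cos θ, r sin θ) = (18.231817, 52.949040)
θ=71°: h = r sin θ − e = 52.949040 − 20 = 32.949040
θ=71°: x = r cos θ + √(L² − h²) = 18.231817 + 238.737012 = 256.968828
θ=120°: crank pin P = (r cos θ, r sin θ) = (-28.000000, 48.497423)
θ=120°: h = r sin θ − e = 48.497423 − 20 = 28.497423
θ=120°: x = r cos θ + √(L² − h²) = -28.000000 + 239.309208 = 211.309208
θ=331°: crank pin P = (r cos θ, r sin θ) = (48.978704, -27.149339)
θ=331°: h = r sin θ − e = -27.149339 − 20 = -47.149339
θ=331°: x = r cos θ + √(L² − h²) = 48.978704 + 236.342844 = 285.321547

θ=71°: 256.9688
θ=120°: 211.3092
θ=331°: 285.3215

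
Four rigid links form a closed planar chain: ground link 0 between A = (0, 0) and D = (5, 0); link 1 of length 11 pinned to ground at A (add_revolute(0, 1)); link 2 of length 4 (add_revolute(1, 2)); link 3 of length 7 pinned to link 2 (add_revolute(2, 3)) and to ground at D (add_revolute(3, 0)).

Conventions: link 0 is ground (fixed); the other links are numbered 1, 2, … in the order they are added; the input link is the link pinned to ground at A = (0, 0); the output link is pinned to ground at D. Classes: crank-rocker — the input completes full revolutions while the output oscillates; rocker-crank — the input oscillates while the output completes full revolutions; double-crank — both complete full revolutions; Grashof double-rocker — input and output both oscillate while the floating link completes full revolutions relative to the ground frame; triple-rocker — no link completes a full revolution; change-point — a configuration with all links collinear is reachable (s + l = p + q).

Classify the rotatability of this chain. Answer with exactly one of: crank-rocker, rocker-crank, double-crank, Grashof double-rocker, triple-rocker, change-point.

lengths: ground=5, input=11, coupler=4, output=7
sorted: s=4 (shortest), l=11 (longest), p+q=12
s + l = 15 vs p + q = 12
s + l > p + q → non-Grashof → no link fully rotates → triple-rocker

triple-rocker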